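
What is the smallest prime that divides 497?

497 is odd.
Digit sum 20, not divisible by 3.
Ends in 7: not divisible by 5.
7: 497 = 7·71

7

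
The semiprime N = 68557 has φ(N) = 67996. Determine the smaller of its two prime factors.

179

φ(n) = (p−1)(q−1) = n − (p+q) + 1, so p + q = 68557 − 67996 + 1 = 562.
p and q are the roots of t² − 562t + 68557 = 0.
Discriminant: 562² − 4·68557 = 315844 − 274228 = 41616; √41616 = 204.
q = (562 − 204)/2 = 179, p = (562 + 204)/2 = 383.
Check: 179 · 383 = 68557.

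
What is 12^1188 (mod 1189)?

146

12^1 ≡ 12 (mod 1189)
12^2 ≡ 12^2 = 144 ≡ 144 (mod 1189)
12^4 ≡ 144^2 = 20736 ≡ 523 (mod 1189)
12^8 ≡ 523^2 = 273529 ≡ 59 (mod 1189)
12^16 ≡ 59^2 = 3481 ≡ 1103 (mod 1189)
12^32 ≡ 1103^2 = 1216609 ≡ 262 (mod 1189)
12^64 ≡ 262^2 = 68644 ≡ 871 (mod 1189)
12^128 ≡ 871^2 = 758641 ≡ 59 (mod 1189)
12^256 ≡ 59^2 = 3481 ≡ 1103 (mod 1189)
12^512 ≡ 1103^2 = 1216609 ≡ 262 (mod 1189)
12^1024 ≡ 262^2 = 68644 ≡ 871 (mod 1189)
1188 = 1024 + 128 + 32 + 4 in binary powers of 2.
So 12^1188 ≡ 871 · 59 · 262 · 523 ≡ 146 (mod 1189).
Since 146 ≠ 1, base 12 is a Fermat witness: 1189 is composite.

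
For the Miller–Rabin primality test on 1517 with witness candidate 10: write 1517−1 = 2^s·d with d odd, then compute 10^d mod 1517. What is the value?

898

1517 − 1 = 1516 = 2^2 · 379, so d = 379.
10^1 ≡ 10 (mod 1517)
10^2 ≡ 10^2 = 100 ≡ 100 (mod 1517)
10^4 ≡ 100^2 = 10000 ≡ 898 (mod 1517)
10^8 ≡ 898^2 = 806404 ≡ 877 (mod 1517)
10^16 ≡ 877^2 = 769129 ≡ 10 (mod 1517)
10^32 ≡ 10^2 = 100 ≡ 100 (mod 1517)
10^64 ≡ 100^2 = 10000 ≡ 898 (mod 1517)
10^128 ≡ 898^2 = 806404 ≡ 877 (mod 1517)
10^256 ≡ 877^2 = 769129 ≡ 10 (mod 1517)
379 = 256 + 64 + 32 + 16 + 8 + 2 + 1 in binary powers of 2.
So 10^379 ≡ 10 · 898 · 100 · 10 · 877 · 100 · 10 ≡ 898 (mod 1517).
Squaring chain: 898 → 877; never reaches −1, so base 10 is a Miller–Rabin witness that 1517 is composite.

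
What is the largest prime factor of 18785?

18785 = 5 · 3757
3757 = 13 · 289
289 = 17 · 17
17 = 17 · 1
So 18785 = 5 · 13 · 17^2; the largest prime factor is 17.

17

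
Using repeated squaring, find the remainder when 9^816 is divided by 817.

752

9^1 ≡ 9 (mod 817)
9^2 ≡ 9^2 = 81 ≡ 81 (mod 817)
9^4 ≡ 81^2 = 6561 ≡ 25 (mod 817)
9^8 ≡ 25^2 = 625 ≡ 625 (mod 817)
9^16 ≡ 625^2 = 390625 ≡ 99 (mod 817)
9^32 ≡ 99^2 = 9801 ≡ 814 (mod 817)
9^64 ≡ 814^2 = 662596 ≡ 9 (mod 817)
9^128 ≡ 9^2 = 81 ≡ 81 (mod 817)
9^256 ≡ 81^2 = 6561 ≡ 25 (mod 817)
9^512 ≡ 25^2 = 625 ≡ 625 (mod 817)
816 = 512 + 256 + 32 + 16 in binary powers of 2.
So 9^816 ≡ 625 · 25 · 814 · 99 ≡ 752 (mod 817).
Since 752 ≠ 1, base 9 is a Fermat witness: 817 is composite.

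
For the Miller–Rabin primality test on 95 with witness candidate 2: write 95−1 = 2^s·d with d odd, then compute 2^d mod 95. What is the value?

53

95 − 1 = 94 = 2^1 · 47, so d = 47.
2^1 ≡ 2 (mod 95)
2^2 ≡ 2^2 = 4 ≡ 4 (mod 95)
2^4 ≡ 4^2 = 16 ≡ 16 (mod 95)
2^8 ≡ 16^2 = 256 ≡ 66 (mod 95)
2^16 ≡ 66^2 = 4356 ≡ 81 (mod 95)
2^32 ≡ 81^2 = 6561 ≡ 6 (mod 95)
47 = 32 + 8 + 4 + 2 + 1 in binary powers of 2.
So 2^47 ≡ 6 · 66 · 16 · 4 · 2 ≡ 53 (mod 95).
Squaring chain: 53; never reaches −1, so base 2 is a Miller–Rabin witness that 95 is composite.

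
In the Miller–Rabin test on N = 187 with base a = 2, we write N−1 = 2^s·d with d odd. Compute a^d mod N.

187 − 1 = 186 = 2^1 · 93, so d = 93.
2^1 ≡ 2 (mod 187)
2^2 ≡ 2^2 = 4 ≡ 4 (mod 187)
2^4 ≡ 4^2 = 16 ≡ 16 (mod 187)
2^8 ≡ 16^2 = 256 ≡ 69 (mod 187)
2^16 ≡ 69^2 = 4761 ≡ 86 (mod 187)
2^32 ≡ 86^2 = 7396 ≡ 103 (mod 187)
2^64 ≡ 103^2 = 10609 ≡ 137 (mod 187)
93 = 64 + 16 + 8 + 4 + 1 in binary powers of 2.
So 2^93 ≡ 137 · 86 · 69 · 16 · 2 ≡ 151 (mod 187).
Squaring chain: 151; never reaches −1, so base 2 is a Miller–Rabin witness that 187 is composite.

151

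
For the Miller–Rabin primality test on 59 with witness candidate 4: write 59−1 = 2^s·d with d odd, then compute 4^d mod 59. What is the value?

59 − 1 = 58 = 2^1 · 29, so d = 29.
4^1 ≡ 4 (mod 59)
4^2 ≡ 4^2 = 16 ≡ 16 (mod 59)
4^4 ≡ 16^2 = 256 ≡ 20 (mod 59)
4^8 ≡ 20^2 = 400 ≡ 46 (mod 59)
4^16 ≡ 46^2 = 2116 ≡ 51 (mod 59)
29 = 16 + 8 + 4 + 1 in binary powers of 2.
So 4^29 ≡ 51 · 46 · 20 · 4 ≡ 1 (mod 59).
Since 4^d ≡ 1 (mod 59), base 4 does not prove 59 composite.

1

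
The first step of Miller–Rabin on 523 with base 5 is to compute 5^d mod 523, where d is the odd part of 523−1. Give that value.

523 − 1 = 522 = 2^1 · 261, so d = 261.
5^1 ≡ 5 (mod 523)
5^2 ≡ 5^2 = 25 ≡ 25 (mod 523)
5^4 ≡ 25^2 = 625 ≡ 102 (mod 523)
5^8 ≡ 102^2 = 10404 ≡ 467 (mod 523)
5^16 ≡ 467^2 = 218089 ≡ 521 (mod 523)
5^32 ≡ 521^2 = 271441 ≡ 4 (mod 523)
5^64 ≡ 4^2 = 16 ≡ 16 (mod 523)
5^128 ≡ 16^2 = 256 ≡ 256 (mod 523)
5^256 ≡ 256^2 = 65536 ≡ 161 (mod 523)
261 = 256 + 4 + 1 in binary powers of 2.
So 5^261 ≡ 161 · 102 · 5 ≡ 522 (mod 523).
Since 5^d ≡ 522 (mod 523), base 5 does not prove 523 composite.

522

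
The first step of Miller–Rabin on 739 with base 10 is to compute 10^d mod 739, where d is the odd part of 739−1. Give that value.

739 − 1 = 738 = 2^1 · 369, so d = 369.
10^1 ≡ 10 (mod 739)
10^2 ≡ 10^2 = 100 ≡ 100 (mod 739)
10^4 ≡ 100^2 = 10000 ≡ 393 (mod 739)
10^8 ≡ 393^2 = 154449 ≡ 737 (mod 739)
10^16 ≡ 737^2 = 543169 ≡ 4 (mod 739)
10^32 ≡ 4^2 = 16 ≡ 16 (mod 739)
10^64 ≡ 16^2 = 256 ≡ 256 (mod 739)
10^128 ≡ 256^2 = 65536 ≡ 504 (mod 739)
10^256 ≡ 504^2 = 254016 ≡ 539 (mod 739)
369 = 256 + 64 + 32 + 16 + 1 in binary powers of 2.
So 10^369 ≡ 539 · 256 · 16 · 4 · 10 ≡ 738 (mod 739).
Since 10^d ≡ 738 (mod 739), base 10 does not prove 739 composite.

738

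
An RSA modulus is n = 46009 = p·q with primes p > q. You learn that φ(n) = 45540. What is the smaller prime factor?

139

φ(n) = (p−1)(q−1) = n − (p+q) + 1, so p + q = 46009 − 45540 + 1 = 470.
p and q are the roots of t² − 470t + 46009 = 0.
Discriminant: 470² − 4·46009 = 220900 − 184036 = 36864; √36864 = 192.
q = (470 − 192)/2 = 139, p = (470 + 192)/2 = 331.
Check: 139 · 331 = 46009.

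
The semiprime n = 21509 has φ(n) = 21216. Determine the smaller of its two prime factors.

137

φ(n) = (p−1)(q−1) = n − (p+q) + 1, so p + q = 21509 − 21216 + 1 = 294.
p and q are the roots of t² − 294t + 21509 = 0.
Discriminant: 294² − 4·21509 = 86436 − 86036 = 400; √400 = 20.
q = (294 − 20)/2 = 137, p = (294 + 20)/2 = 157.
Check: 137 · 157 = 21509.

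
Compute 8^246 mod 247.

8^1 ≡ 8 (mod 247)
8^2 ≡ 8^2 = 64 ≡ 64 (mod 247)
8^4 ≡ 64^2 = 4096 ≡ 144 (mod 247)
8^8 ≡ 144^2 = 20736 ≡ 235 (mod 247)
8^16 ≡ 235^2 = 55225 ≡ 144 (mod 247)
8^32 ≡ 144^2 = 20736 ≡ 235 (mod 247)
8^64 ≡ 235^2 = 55225 ≡ 144 (mod 247)
8^128 ≡ 144^2 = 20736 ≡ 235 (mod 247)
246 = 128 + 64 + 32 + 16 + 4 + 2 in binary powers of 2.
So 8^246 ≡ 235 · 144 · 235 · 144 · 144 · 64 ≡ 77 (mod 247).
Since 77 ≠ 1, base 8 is a Fermat witness: 247 is composite.

77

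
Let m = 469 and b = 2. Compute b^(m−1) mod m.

64

2^1 ≡ 2 (mod 469)
2^2 ≡ 2^2 = 4 ≡ 4 (mod 469)
2^4 ≡ 4^2 = 16 ≡ 16 (mod 469)
2^8 ≡ 16^2 = 256 ≡ 256 (mod 469)
2^16 ≡ 256^2 = 65536 ≡ 345 (mod 469)
2^32 ≡ 345^2 = 119025 ≡ 368 (mod 469)
2^64 ≡ 368^2 = 135424 ≡ 352 (mod 469)
2^128 ≡ 352^2 = 123904 ≡ 88 (mod 469)
2^256 ≡ 88^2 = 7744 ≡ 240 (mod 469)
468 = 256 + 128 + 64 + 16 + 4 in binary powers of 2.
So 2^468 ≡ 240 · 88 · 352 · 345 · 16 ≡ 64 (mod 469).
Since 64 ≠ 1, base 2 is a Fermat witness: 469 is composite.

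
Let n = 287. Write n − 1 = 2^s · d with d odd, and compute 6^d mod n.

153

287 − 1 = 286 = 2^1 · 143, so d = 143.
6^1 ≡ 6 (mod 287)
6^2 ≡ 6^2 = 36 ≡ 36 (mod 287)
6^4 ≡ 36^2 = 1296 ≡ 148 (mod 287)
6^8 ≡ 148^2 = 21904 ≡ 92 (mod 287)
6^16 ≡ 92^2 = 8464 ≡ 141 (mod 287)
6^32 ≡ 141^2 = 19881 ≡ 78 (mod 287)
6^64 ≡ 78^2 = 6084 ≡ 57 (mod 287)
6^128 ≡ 57^2 = 3249 ≡ 92 (mod 287)
143 = 128 + 8 + 4 + 2 + 1 in binary powers of 2.
So 6^143 ≡ 92 · 92 · 148 · 36 · 6 ≡ 153 (mod 287).
Squaring chain: 153; never reaches −1, so base 6 is a Miller–Rabin witness that 287 is composite.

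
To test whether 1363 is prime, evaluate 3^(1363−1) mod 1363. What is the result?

760

3^1 ≡ 3 (mod 1363)
3^2 ≡ 3^2 = 9 ≡ 9 (mod 1363)
3^4 ≡ 9^2 = 81 ≡ 81 (mod 1363)
3^8 ≡ 81^2 = 6561 ≡ 1109 (mod 1363)
3^16 ≡ 1109^2 = 1229881 ≡ 455 (mod 1363)
3^32 ≡ 455^2 = 207025 ≡ 1212 (mod 1363)
3^64 ≡ 1212^2 = 1468944 ≡ 993 (mod 1363)
3^128 ≡ 993^2 = 986049 ≡ 600 (mod 1363)
3^256 ≡ 600^2 = 360000 ≡ 168 (mod 1363)
3^512 ≡ 168^2 = 28224 ≡ 964 (mod 1363)
3^1024 ≡ 964^2 = 929296 ≡ 1093 (mod 1363)
1362 = 1024 + 256 + 64 + 16 + 2 in binary powers of 2.
So 3^1362 ≡ 1093 · 168 · 993 · 455 · 9 ≡ 760 (mod 1363).
Since 760 ≠ 1, base 3 is a Fermat witness: 1363 is composite.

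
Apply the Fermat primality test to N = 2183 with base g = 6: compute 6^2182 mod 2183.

6^1 ≡ 6 (mod 2183)
6^2 ≡ 6^2 = 36 ≡ 36 (mod 2183)
6^4 ≡ 36^2 = 1296 ≡ 1296 (mod 2183)
6^8 ≡ 1296^2 = 1679616 ≡ 889 (mod 2183)
6^16 ≡ 889^2 = 790321 ≡ 75 (mod 2183)
6^32 ≡ 75^2 = 5625 ≡ 1259 (mod 2183)
6^64 ≡ 1259^2 = 1585081 ≡ 223 (mod 2183)
6^128 ≡ 223^2 = 49729 ≡ 1703 (mod 2183)
6^256 ≡ 1703^2 = 2900209 ≡ 1185 (mod 2183)
6^512 ≡ 1185^2 = 1404225 ≡ 556 (mod 2183)
6^1024 ≡ 556^2 = 309136 ≡ 1333 (mod 2183)
6^2048 ≡ 1333^2 = 1776889 ≡ 2110 (mod 2183)
2182 = 2048 + 128 + 4 + 2 in binary powers of 2.
So 6^2182 ≡ 2110 · 1703 · 1296 · 36 ≡ 1553 (mod 2183).
Since 1553 ≠ 1, base 6 is a Fermat witness: 2183 is composite.

1553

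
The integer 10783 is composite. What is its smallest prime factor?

10783 is odd.
Digit sum 19, not divisible by 3.
Ends in 3: not divisible by 5.
7: 10783 = 7·1540 + 3
11: 10783 = 11·980 + 3
13: 10783 = 13·829 + 6
17: 10783 = 17·634 + 5
19: 10783 = 19·567 + 10
23: 10783 = 23·468 + 19
29: 10783 = 29·371 + 24
31: 10783 = 31·347 + 26
37: 10783 = 37·291 + 16
41: 10783 = 41·263

41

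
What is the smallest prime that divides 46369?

89

46369 is odd.
Digit sum 28, not divisible by 3.
Ends in 9: not divisible by 5.
7: 46369 = 7·6624 + 1
11: 46369 = 11·4215 + 4
13: 46369 = 13·3566 + 11
17: 46369 = 17·2727 + 10
19: 46369 = 19·2440 + 9
23: 46369 = 23·2016 + 1
29: 46369 = 29·1598 + 27
31: 46369 = 31·1495 + 24
37: 46369 = 37·1253 + 8
41: 46369 = 41·1130 + 39
43: 46369 = 43·1078 + 15
47: 46369 = 47·986 + 27
53: 46369 = 53·874 + 47
59: 46369 = 59·785 + 54
61: 46369 = 61·760 + 9
67: 46369 = 67·692 + 5
71: 46369 = 71·653 + 6
73: 46369 = 73·635 + 14
79: 46369 = 79·586 + 75
83: 46369 = 83·558 + 55
89: 46369 = 89·521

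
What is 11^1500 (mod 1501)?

11^1 ≡ 11 (mod 1501)
11^2 ≡ 11^2 = 121 ≡ 121 (mod 1501)
11^4 ≡ 121^2 = 14641 ≡ 1132 (mod 1501)
11^8 ≡ 1132^2 = 1281424 ≡ 1071 (mod 1501)
11^16 ≡ 1071^2 = 1147041 ≡ 277 (mod 1501)
11^32 ≡ 277^2 = 76729 ≡ 178 (mod 1501)
11^64 ≡ 178^2 = 31684 ≡ 163 (mod 1501)
11^128 ≡ 163^2 = 26569 ≡ 1052 (mod 1501)
11^256 ≡ 1052^2 = 1106704 ≡ 467 (mod 1501)
11^512 ≡ 467^2 = 218089 ≡ 444 (mod 1501)
11^1024 ≡ 444^2 = 197136 ≡ 505 (mod 1501)
1500 = 1024 + 256 + 128 + 64 + 16 + 8 + 4 in binary powers of 2.
So 11^1500 ≡ 505 · 467 · 1052 · 163 · 277 · 1071 · 1132 ≡ 495 (mod 1501).
Since 495 ≠ 1, base 11 is a Fermat witness: 1501 is composite.

495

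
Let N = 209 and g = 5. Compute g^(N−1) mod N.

5^1 ≡ 5 (mod 209)
5^2 ≡ 5^2 = 25 ≡ 25 (mod 209)
5^4 ≡ 25^2 = 625 ≡ 207 (mod 209)
5^8 ≡ 207^2 = 42849 ≡ 4 (mod 209)
5^16 ≡ 4^2 = 16 ≡ 16 (mod 209)
5^32 ≡ 16^2 = 256 ≡ 47 (mod 209)
5^64 ≡ 47^2 = 2209 ≡ 119 (mod 209)
5^128 ≡ 119^2 = 14161 ≡ 158 (mod 209)
208 = 128 + 64 + 16 in binary powers of 2.
So 5^208 ≡ 158 · 119 · 16 ≡ 81 (mod 209).
Since 81 ≠ 1, base 5 is a Fermat witness: 209 is composite.

81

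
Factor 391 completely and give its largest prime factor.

23

391 = 17 · 23
23 is prime.
So 391 = 17 · 23; the largest prime factor is 23.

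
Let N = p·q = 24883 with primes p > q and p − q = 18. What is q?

Since p = q + 18, we have 24883 = q(q + 18), so q² + 18q − 24883 = 0.
Discriminant: 18² + 4·24883 = 324 + 99532 = 99856; √99856 = 316.
q = (−18 + 316)/2 = 149, and p = q + 18 = 167.
Check: 149 · 167 = 24883.

149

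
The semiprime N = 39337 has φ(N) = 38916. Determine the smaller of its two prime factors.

139

φ(n) = (p−1)(q−1) = n − (p+q) + 1, so p + q = 39337 − 38916 + 1 = 422.
p and q are the roots of t² − 422t + 39337 = 0.
Discriminant: 422² − 4·39337 = 178084 − 157348 = 20736; √20736 = 144.
q = (422 − 144)/2 = 139, p = (422 + 144)/2 = 283.
Check: 139 · 283 = 39337.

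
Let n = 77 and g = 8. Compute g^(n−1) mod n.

36

8^1 ≡ 8 (mod 77)
8^2 ≡ 8^2 = 64 ≡ 64 (mod 77)
8^4 ≡ 64^2 = 4096 ≡ 15 (mod 77)
8^8 ≡ 15^2 = 225 ≡ 71 (mod 77)
8^16 ≡ 71^2 = 5041 ≡ 36 (mod 77)
8^32 ≡ 36^2 = 1296 ≡ 64 (mod 77)
8^64 ≡ 64^2 = 4096 ≡ 15 (mod 77)
76 = 64 + 8 + 4 in binary powers of 2.
So 8^76 ≡ 15 · 71 · 15 ≡ 36 (mod 77).
Since 36 ≠ 1, base 8 is a Fermat witness: 77 is composite.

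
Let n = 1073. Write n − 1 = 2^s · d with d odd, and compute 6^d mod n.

1073 − 1 = 1072 = 2^4 · 67, so d = 67.
6^1 ≡ 6 (mod 1073)
6^2 ≡ 6^2 = 36 ≡ 36 (mod 1073)
6^4 ≡ 36^2 = 1296 ≡ 223 (mod 1073)
6^8 ≡ 223^2 = 49729 ≡ 371 (mod 1073)
6^16 ≡ 371^2 = 137641 ≡ 297 (mod 1073)
6^32 ≡ 297^2 = 88209 ≡ 223 (mod 1073)
6^64 ≡ 223^2 = 49729 ≡ 371 (mod 1073)
67 = 64 + 2 + 1 in binary powers of 2.
So 6^67 ≡ 371 · 36 · 6 ≡ 734 (mod 1073).
Squaring chain: 734 → 110 → 297 → 223; never reaches −1, so base 6 is a Miller–Rabin witness that 1073 is composite.

734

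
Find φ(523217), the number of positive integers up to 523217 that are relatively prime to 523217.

499824

Factor: 523217 = 37 · 79 · 179.
φ(523217) = (37−1) · (79−1) · (179−1) = 36 · 78 · 178 = 499824.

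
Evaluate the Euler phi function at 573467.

548800

Factor: 573467 = 41 · 71 · 197.
φ(573467) = (41−1) · (71−1) · (197−1) = 40 · 70 · 196 = 548800.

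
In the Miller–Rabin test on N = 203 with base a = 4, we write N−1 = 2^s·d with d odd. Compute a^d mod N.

93

203 − 1 = 202 = 2^1 · 101, so d = 101.
4^1 ≡ 4 (mod 203)
4^2 ≡ 4^2 = 16 ≡ 16 (mod 203)
4^4 ≡ 16^2 = 256 ≡ 53 (mod 203)
4^8 ≡ 53^2 = 2809 ≡ 170 (mod 203)
4^16 ≡ 170^2 = 28900 ≡ 74 (mod 203)
4^32 ≡ 74^2 = 5476 ≡ 198 (mod 203)
4^64 ≡ 198^2 = 39204 ≡ 25 (mod 203)
101 = 64 + 32 + 4 + 1 in binary powers of 2.
So 4^101 ≡ 25 · 198 · 53 · 4 ≡ 93 (mod 203).
Squaring chain: 93; never reaches −1, so base 4 is a Miller–Rabin witness that 203 is composite.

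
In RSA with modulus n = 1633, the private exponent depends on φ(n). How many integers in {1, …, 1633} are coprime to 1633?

Factor: 1633 = 23 · 71.
φ(1633) = (23−1) · (71−1) = 22 · 70 = 1540.

1540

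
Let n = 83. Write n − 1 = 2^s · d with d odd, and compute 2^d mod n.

82

83 − 1 = 82 = 2^1 · 41, so d = 41.
2^1 ≡ 2 (mod 83)
2^2 ≡ 2^2 = 4 ≡ 4 (mod 83)
2^4 ≡ 4^2 = 16 ≡ 16 (mod 83)
2^8 ≡ 16^2 = 256 ≡ 7 (mod 83)
2^16 ≡ 7^2 = 49 ≡ 49 (mod 83)
2^32 ≡ 49^2 = 2401 ≡ 77 (mod 83)
41 = 32 + 8 + 1 in binary powers of 2.
So 2^41 ≡ 77 · 7 · 2 ≡ 82 (mod 83).
Since 2^d ≡ 82 (mod 83), base 2 does not prove 83 composite.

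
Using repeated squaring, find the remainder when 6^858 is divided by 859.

6^1 ≡ 6 (mod 859)
6^2 ≡ 6^2 = 36 ≡ 36 (mod 859)
6^4 ≡ 36^2 = 1296 ≡ 437 (mod 859)
6^8 ≡ 437^2 = 190969 ≡ 271 (mod 859)
6^16 ≡ 271^2 = 73441 ≡ 426 (mod 859)
6^32 ≡ 426^2 = 181476 ≡ 227 (mod 859)
6^64 ≡ 227^2 = 51529 ≡ 848 (mod 859)
6^128 ≡ 848^2 = 719104 ≡ 121 (mod 859)
6^256 ≡ 121^2 = 14641 ≡ 38 (mod 859)
6^512 ≡ 38^2 = 1444 ≡ 585 (mod 859)
858 = 512 + 256 + 64 + 16 + 8 + 2 in binary powers of 2.
So 6^858 ≡ 585 · 38 · 848 · 426 · 271 · 36 ≡ 1 (mod 859).
Since the result is 1, base 6 gives no evidence that 859 is composite.

1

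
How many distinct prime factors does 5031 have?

3

5031 = 3^2 · 559
559 = 13 · 43
5031 = 3^2 · 13 · 43, which has 3 distinct prime factors.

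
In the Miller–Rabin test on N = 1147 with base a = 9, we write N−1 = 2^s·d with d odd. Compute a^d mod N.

1147 − 1 = 1146 = 2^1 · 573, so d = 573.
9^1 ≡ 9 (mod 1147)
9^2 ≡ 9^2 = 81 ≡ 81 (mod 1147)
9^4 ≡ 81^2 = 6561 ≡ 826 (mod 1147)
9^8 ≡ 826^2 = 682276 ≡ 958 (mod 1147)
9^16 ≡ 958^2 = 917764 ≡ 164 (mod 1147)
9^32 ≡ 164^2 = 26896 ≡ 515 (mod 1147)
9^64 ≡ 515^2 = 265225 ≡ 268 (mod 1147)
9^128 ≡ 268^2 = 71824 ≡ 710 (mod 1147)
9^256 ≡ 710^2 = 504100 ≡ 567 (mod 1147)
9^512 ≡ 567^2 = 321489 ≡ 329 (mod 1147)
573 = 512 + 32 + 16 + 8 + 4 + 1 in binary powers of 2.
So 9^573 ≡ 329 · 515 · 164 · 958 · 826 · 9 ≡ 47 (mod 1147).
Squaring chain: 47; never reaches −1, so base 9 is a Miller–Rabin witness that 1147 is composite.

47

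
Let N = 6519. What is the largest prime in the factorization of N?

53

6519 = 3 · 2173
2173 = 41 · 53
53 is prime.
So 6519 = 3 · 41 · 53; the largest prime factor is 53.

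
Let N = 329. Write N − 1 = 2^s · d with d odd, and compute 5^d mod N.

329 − 1 = 328 = 2^3 · 41, so d = 41.
5^1 ≡ 5 (mod 329)
5^2 ≡ 5^2 = 25 ≡ 25 (mod 329)
5^4 ≡ 25^2 = 625 ≡ 296 (mod 329)
5^8 ≡ 296^2 = 87616 ≡ 102 (mod 329)
5^16 ≡ 102^2 = 10404 ≡ 205 (mod 329)
5^32 ≡ 205^2 = 42025 ≡ 242 (mod 329)
41 = 32 + 8 + 1 in binary powers of 2.
So 5^41 ≡ 242 · 102 · 5 ≡ 45 (mod 329).
Squaring chain: 45 → 51 → 298; never reaches −1, so base 5 is a Miller–Rabin witness that 329 is composite.

45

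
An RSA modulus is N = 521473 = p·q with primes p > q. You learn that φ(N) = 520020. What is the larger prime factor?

811

φ(n) = (p−1)(q−1) = n − (p+q) + 1, so p + q = 521473 − 520020 + 1 = 1454.
p and q are the roots of t² − 1454t + 521473 = 0.
Discriminant: 1454² − 4·521473 = 2114116 − 2085892 = 28224; √28224 = 168.
q = (1454 − 168)/2 = 643, p = (1454 + 168)/2 = 811.
Check: 643 · 811 = 521473.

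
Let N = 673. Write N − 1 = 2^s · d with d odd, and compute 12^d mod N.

673 − 1 = 672 = 2^5 · 21, so d = 21.
12^1 ≡ 12 (mod 673)
12^2 ≡ 12^2 = 144 ≡ 144 (mod 673)
12^4 ≡ 144^2 = 20736 ≡ 546 (mod 673)
12^8 ≡ 546^2 = 298116 ≡ 650 (mod 673)
12^16 ≡ 650^2 = 422500 ≡ 529 (mod 673)
21 = 16 + 4 + 1 in binary powers of 2.
So 12^21 ≡ 529 · 546 · 12 ≡ 58 (mod 673).
Squaring chain: 58 → 672 → 1 → 1 → 1; reaches −1, so base 12 does not prove 673 composite.

58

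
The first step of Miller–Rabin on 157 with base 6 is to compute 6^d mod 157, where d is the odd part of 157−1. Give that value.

157 − 1 = 156 = 2^2 · 39, so d = 39.
6^1 ≡ 6 (mod 157)
6^2 ≡ 6^2 = 36 ≡ 36 (mod 157)
6^4 ≡ 36^2 = 1296 ≡ 40 (mod 157)
6^8 ≡ 40^2 = 1600 ≡ 30 (mod 157)
6^16 ≡ 30^2 = 900 ≡ 115 (mod 157)
6^32 ≡ 115^2 = 13225 ≡ 37 (mod 157)
39 = 32 + 4 + 2 + 1 in binary powers of 2.
So 6^39 ≡ 37 · 40 · 36 · 6 ≡ 28 (mod 157).
Squaring chain: 28 → 156; reaches −1, so base 6 does not prove 157 composite.

28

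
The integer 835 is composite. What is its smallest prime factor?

5

835 is odd.
Digit sum 16, not divisible by 3.
Ends in 5: divisible by 5.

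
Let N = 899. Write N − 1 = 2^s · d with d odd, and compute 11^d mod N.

823

899 − 1 = 898 = 2^1 · 449, so d = 449.
11^1 ≡ 11 (mod 899)
11^2 ≡ 11^2 = 121 ≡ 121 (mod 899)
11^4 ≡ 121^2 = 14641 ≡ 257 (mod 899)
11^8 ≡ 257^2 = 66049 ≡ 422 (mod 899)
11^16 ≡ 422^2 = 178084 ≡ 82 (mod 899)
11^32 ≡ 82^2 = 6724 ≡ 431 (mod 899)
11^64 ≡ 431^2 = 185761 ≡ 567 (mod 899)
11^128 ≡ 567^2 = 321489 ≡ 546 (mod 899)
11^256 ≡ 546^2 = 298116 ≡ 547 (mod 899)
449 = 256 + 128 + 64 + 1 in binary powers of 2.
So 11^449 ≡ 547 · 546 · 567 · 11 ≡ 823 (mod 899).
Squaring chain: 823; never reaches −1, so base 11 is a Miller–Rabin witness that 899 is composite.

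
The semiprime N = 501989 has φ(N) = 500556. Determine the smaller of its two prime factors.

φ(n) = (p−1)(q−1) = n − (p+q) + 1, so p + q = 501989 − 500556 + 1 = 1434.
p and q are the roots of t² − 1434t + 501989 = 0.
Discriminant: 1434² − 4·501989 = 2056356 − 2007956 = 48400; √48400 = 220.
q = (1434 − 220)/2 = 607, p = (1434 + 220)/2 = 827.
Check: 607 · 827 = 501989.

607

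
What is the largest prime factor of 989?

43

989 = 23 · 43
43 is prime.
So 989 = 23 · 43; the largest prime factor is 43.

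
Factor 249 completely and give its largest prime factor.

249 = 3 · 83
83 is prime.
So 249 = 3 · 83; the largest prime factor is 83.

83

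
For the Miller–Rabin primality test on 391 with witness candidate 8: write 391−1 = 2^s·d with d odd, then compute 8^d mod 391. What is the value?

257

391 − 1 = 390 = 2^1 · 195, so d = 195.
8^1 ≡ 8 (mod 391)
8^2 ≡ 8^2 = 64 ≡ 64 (mod 391)
8^4 ≡ 64^2 = 4096 ≡ 186 (mod 391)
8^8 ≡ 186^2 = 34596 ≡ 188 (mod 391)
8^16 ≡ 188^2 = 35344 ≡ 154 (mod 391)
8^32 ≡ 154^2 = 23716 ≡ 256 (mod 391)
8^64 ≡ 256^2 = 65536 ≡ 239 (mod 391)
8^128 ≡ 239^2 = 57121 ≡ 35 (mod 391)
195 = 128 + 64 + 2 + 1 in binary powers of 2.
So 8^195 ≡ 35 · 239 · 64 · 8 ≡ 257 (mod 391).
Squaring chain: 257; never reaches −1, so base 8 is a Miller–Rabin witness that 391 is composite.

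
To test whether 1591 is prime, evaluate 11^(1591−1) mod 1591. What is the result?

11^1 ≡ 11 (mod 1591)
11^2 ≡ 11^2 = 121 ≡ 121 (mod 1591)
11^4 ≡ 121^2 = 14641 ≡ 322 (mod 1591)
11^8 ≡ 322^2 = 103684 ≡ 269 (mod 1591)
11^16 ≡ 269^2 = 72361 ≡ 766 (mod 1591)
11^32 ≡ 766^2 = 586756 ≡ 1268 (mod 1591)
11^64 ≡ 1268^2 = 1607824 ≡ 914 (mod 1591)
11^128 ≡ 914^2 = 835396 ≡ 121 (mod 1591)
11^256 ≡ 121^2 = 14641 ≡ 322 (mod 1591)
11^512 ≡ 322^2 = 103684 ≡ 269 (mod 1591)
11^1024 ≡ 269^2 = 72361 ≡ 766 (mod 1591)
1590 = 1024 + 512 + 32 + 16 + 4 + 2 in binary powers of 2.
So 11^1590 ≡ 766 · 269 · 1268 · 766 · 322 · 121 ≡ 1000 (mod 1591).
Since 1000 ≠ 1, base 11 is a Fermat witness: 1591 is composite.

1000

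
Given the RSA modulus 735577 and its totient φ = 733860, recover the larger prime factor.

907

φ(n) = (p−1)(q−1) = n − (p+q) + 1, so p + q = 735577 − 733860 + 1 = 1718.
p and q are the roots of t² − 1718t + 735577 = 0.
Discriminant: 1718² − 4·735577 = 2951524 − 2942308 = 9216; √9216 = 96.
q = (1718 − 96)/2 = 811, p = (1718 + 96)/2 = 907.
Check: 811 · 907 = 735577.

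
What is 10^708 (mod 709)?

10^1 ≡ 10 (mod 709)
10^2 ≡ 10^2 = 100 ≡ 100 (mod 709)
10^4 ≡ 100^2 = 10000 ≡ 74 (mod 709)
10^8 ≡ 74^2 = 5476 ≡ 513 (mod 709)
10^16 ≡ 513^2 = 263169 ≡ 130 (mod 709)
10^32 ≡ 130^2 = 16900 ≡ 593 (mod 709)
10^64 ≡ 593^2 = 351649 ≡ 694 (mod 709)
10^128 ≡ 694^2 = 481636 ≡ 225 (mod 709)
10^256 ≡ 225^2 = 50625 ≡ 286 (mod 709)
10^512 ≡ 286^2 = 81796 ≡ 261 (mod 709)
708 = 512 + 128 + 64 + 4 in binary powers of 2.
So 10^708 ≡ 261 · 225 · 694 · 74 ≡ 1 (mod 709).
Since the result is 1, base 10 gives no evidence that 709 is composite.

1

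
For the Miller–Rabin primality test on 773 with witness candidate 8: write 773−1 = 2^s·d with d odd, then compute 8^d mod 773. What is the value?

773 − 1 = 772 = 2^2 · 193, so d = 193.
8^1 ≡ 8 (mod 773)
8^2 ≡ 8^2 = 64 ≡ 64 (mod 773)
8^4 ≡ 64^2 = 4096 ≡ 231 (mod 773)
8^8 ≡ 231^2 = 53361 ≡ 24 (mod 773)
8^16 ≡ 24^2 = 576 ≡ 576 (mod 773)
8^32 ≡ 576^2 = 331776 ≡ 159 (mod 773)
8^64 ≡ 159^2 = 25281 ≡ 545 (mod 773)
8^128 ≡ 545^2 = 297025 ≡ 193 (mod 773)
193 = 128 + 64 + 1 in binary powers of 2.
So 8^193 ≡ 193 · 545 · 8 ≡ 456 (mod 773).
Squaring chain: 456 → 772; reaches −1, so base 8 does not prove 773 composite.

456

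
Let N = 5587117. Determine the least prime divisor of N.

5587117 is odd.
Digit sum 34, not divisible by 3.
Ends in 7: not divisible by 5.
7: 5587117 = 7·798159 + 4
11: 5587117 = 11·507919 + 8
13: 5587117 = 13·429778 + 3
17: 5587117 = 17·328653 + 16
19: 5587117 = 19·294058 + 15
23: 5587117 = 23·242918 + 3
29: 5587117 = 29·192659 + 6
31: 5587117 = 31·180229 + 18
37: 5587117 = 37·151003 + 6
41: 5587117 = 41·136271 + 6
43: 5587117 = 43·129932 + 41
47: 5587117 = 47·118874 + 39
53: 5587117 = 53·105417 + 16
59: 5587117 = 59·94696 + 53
61: 5587117 = 61·91592 + 5
67: 5587117 = 67·83389 + 54
71: 5587117 = 71·78691 + 56
73: 5587117 = 73·76535 + 62
79: 5587117 = 79·70723

79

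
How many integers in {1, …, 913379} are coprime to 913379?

Factor: 913379 = 59 · 113 · 137.
φ(913379) = (59−1) · (113−1) · (137−1) = 58 · 112 · 136 = 883456.

883456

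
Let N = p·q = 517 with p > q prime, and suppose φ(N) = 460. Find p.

47

φ(n) = (p−1)(q−1) = n − (p+q) + 1, so p + q = 517 − 460 + 1 = 58.
p and q are the roots of t² − 58t + 517 = 0.
Discriminant: 58² − 4·517 = 3364 − 2068 = 1296; √1296 = 36.
q = (58 − 36)/2 = 11, p = (58 + 36)/2 = 47.
Check: 11 · 47 = 517.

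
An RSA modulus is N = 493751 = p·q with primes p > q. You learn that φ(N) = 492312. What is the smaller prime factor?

φ(n) = (p−1)(q−1) = n − (p+q) + 1, so p + q = 493751 − 492312 + 1 = 1440.
p and q are the roots of t² − 1440t + 493751 = 0.
Discriminant: 1440² − 4·493751 = 2073600 − 1975004 = 98596; √98596 = 314.
q = (1440 − 314)/2 = 563, p = (1440 + 314)/2 = 877.
Check: 563 · 877 = 493751.

563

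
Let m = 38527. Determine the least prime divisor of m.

38527 is odd.
Digit sum 25, not divisible by 3.
Ends in 7: not divisible by 5.
7: 38527 = 7·5503 + 6
11: 38527 = 11·3502 + 5
13: 38527 = 13·2963 + 8
17: 38527 = 17·2266 + 5
19: 38527 = 19·2027 + 14
23: 38527 = 23·1675 + 2
29: 38527 = 29·1328 + 15
31: 38527 = 31·1242 + 25
37: 38527 = 37·1041 + 10
41: 38527 = 41·939 + 28
43: 38527 = 43·895 + 42
47: 38527 = 47·819 + 34
53: 38527 = 53·726 + 49
59: 38527 = 59·653

59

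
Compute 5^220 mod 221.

157

5^1 ≡ 5 (mod 221)
5^2 ≡ 5^2 = 25 ≡ 25 (mod 221)
5^4 ≡ 25^2 = 625 ≡ 183 (mod 221)
5^8 ≡ 183^2 = 33489 ≡ 118 (mod 221)
5^16 ≡ 118^2 = 13924 ≡ 1 (mod 221)
5^32 ≡ 1^2 = 1 ≡ 1 (mod 221)
5^64 ≡ 1^2 = 1 ≡ 1 (mod 221)
5^128 ≡ 1^2 = 1 ≡ 1 (mod 221)
220 = 128 + 64 + 16 + 8 + 4 in binary powers of 2.
So 5^220 ≡ 1 · 1 · 1 · 118 · 183 ≡ 157 (mod 221).
Since 157 ≠ 1, base 5 is a Fermat witness: 221 is composite.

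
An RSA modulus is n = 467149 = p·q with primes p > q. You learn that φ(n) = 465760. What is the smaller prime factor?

569

φ(n) = (p−1)(q−1) = n − (p+q) + 1, so p + q = 467149 − 465760 + 1 = 1390.
p and q are the roots of t² − 1390t + 467149 = 0.
Discriminant: 1390² − 4·467149 = 1932100 − 1868596 = 63504; √63504 = 252.
q = (1390 − 252)/2 = 569, p = (1390 + 252)/2 = 821.
Check: 569 · 821 = 467149.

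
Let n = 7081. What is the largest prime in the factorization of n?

97

7081 = 73 · 97
97 is prime.
So 7081 = 73 · 97; the largest prime factor is 97.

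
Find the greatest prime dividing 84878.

84878 = 2 · 42439
42439 = 31 · 1369
1369 = 37 · 37
37 = 37 · 1
So 84878 = 2 · 31 · 37^2; the largest prime factor is 37.

37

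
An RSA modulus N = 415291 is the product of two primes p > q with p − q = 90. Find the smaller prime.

Since p = q + 90, we have 415291 = q(q + 90), so q² + 90q − 415291 = 0.
Discriminant: 90² + 4·415291 = 8100 + 1661164 = 1669264; √1669264 = 1292.
q = (−90 + 1292)/2 = 601, and p = q + 90 = 691.
Check: 601 · 691 = 415291.

601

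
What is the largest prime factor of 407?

37

407 = 11 · 37
37 is prime.
So 407 = 11 · 37; the largest prime factor is 37.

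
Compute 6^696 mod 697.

6^1 ≡ 6 (mod 697)
6^2 ≡ 6^2 = 36 ≡ 36 (mod 697)
6^4 ≡ 36^2 = 1296 ≡ 599 (mod 697)
6^8 ≡ 599^2 = 358801 ≡ 543 (mod 697)
6^16 ≡ 543^2 = 294849 ≡ 18 (mod 697)
6^32 ≡ 18^2 = 324 ≡ 324 (mod 697)
6^64 ≡ 324^2 = 104976 ≡ 426 (mod 697)
6^128 ≡ 426^2 = 181476 ≡ 256 (mod 697)
6^256 ≡ 256^2 = 65536 ≡ 18 (mod 697)
6^512 ≡ 18^2 = 324 ≡ 324 (mod 697)
696 = 512 + 128 + 32 + 16 + 8 in binary powers of 2.
So 6^696 ≡ 324 · 256 · 324 · 18 · 543 ≡ 305 (mod 697).
Since 305 ≠ 1, base 6 is a Fermat witness: 697 is composite.

305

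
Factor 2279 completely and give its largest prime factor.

53

2279 = 43 · 53
53 is prime.
So 2279 = 43 · 53; the largest prime factor is 53.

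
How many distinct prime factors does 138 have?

3

138 = 2 · 69
69 = 3 · 23
138 = 2 · 3 · 23, which has 3 distinct prime factors.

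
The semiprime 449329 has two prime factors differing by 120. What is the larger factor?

733

Since p = q + 120, we have 449329 = q(q + 120), so q² + 120q − 449329 = 0.
Discriminant: 120² + 4·449329 = 14400 + 1797316 = 1811716; √1811716 = 1346.
q = (−120 + 1346)/2 = 613, and p = q + 120 = 733.
Check: 613 · 733 = 449329.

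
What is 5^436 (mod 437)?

397

5^1 ≡ 5 (mod 437)
5^2 ≡ 5^2 = 25 ≡ 25 (mod 437)
5^4 ≡ 25^2 = 625 ≡ 188 (mod 437)
5^8 ≡ 188^2 = 35344 ≡ 384 (mod 437)
5^16 ≡ 384^2 = 147456 ≡ 187 (mod 437)
5^32 ≡ 187^2 = 34969 ≡ 9 (mod 437)
5^64 ≡ 9^2 = 81 ≡ 81 (mod 437)
5^128 ≡ 81^2 = 6561 ≡ 6 (mod 437)
5^256 ≡ 6^2 = 36 ≡ 36 (mod 437)
436 = 256 + 128 + 32 + 16 + 4 in binary powers of 2.
So 5^436 ≡ 36 · 6 · 9 · 187 · 188 ≡ 397 (mod 437).
Since 397 ≠ 1, base 5 is a Fermat witness: 437 is composite.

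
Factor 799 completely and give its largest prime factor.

47

799 = 17 · 47
47 is prime.
So 799 = 17 · 47; the largest prime factor is 47.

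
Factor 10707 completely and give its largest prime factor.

10707 = 3 · 3569
3569 = 43 · 83
83 is prime.
So 10707 = 3 · 43 · 83; the largest prime factor is 83.

83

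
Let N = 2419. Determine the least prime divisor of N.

41

2419 is odd.
Digit sum 16, not divisible by 3.
Ends in 9: not divisible by 5.
7: 2419 = 7·345 + 4
11: 2419 = 11·219 + 10
13: 2419 = 13·186 + 1
17: 2419 = 17·142 + 5
19: 2419 = 19·127 + 6
23: 2419 = 23·105 + 4
29: 2419 = 29·83 + 12
31: 2419 = 31·78 + 1
37: 2419 = 37·65 + 14
41: 2419 = 41·59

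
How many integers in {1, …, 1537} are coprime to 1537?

Factor: 1537 = 29 · 53.
φ(1537) = (29−1) · (53−1) = 28 · 52 = 1456.

1456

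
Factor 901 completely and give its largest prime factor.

901 = 17 · 53
53 is prime.
So 901 = 17 · 53; the largest prime factor is 53.

53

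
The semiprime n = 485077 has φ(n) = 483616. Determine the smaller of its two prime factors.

φ(n) = (p−1)(q−1) = n − (p+q) + 1, so p + q = 485077 − 483616 + 1 = 1462.
p and q are the roots of t² − 1462t + 485077 = 0.
Discriminant: 1462² − 4·485077 = 2137444 − 1940308 = 197136; √197136 = 444.
q = (1462 − 444)/2 = 509, p = (1462 + 444)/2 = 953.
Check: 509 · 953 = 485077.

509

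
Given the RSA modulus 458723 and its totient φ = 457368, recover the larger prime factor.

φ(n) = (p−1)(q−1) = n − (p+q) + 1, so p + q = 458723 − 457368 + 1 = 1356.
p and q are the roots of t² − 1356t + 458723 = 0.
Discriminant: 1356² − 4·458723 = 1838736 − 1834892 = 3844; √3844 = 62.
q = (1356 − 62)/2 = 647, p = (1356 + 62)/2 = 709.
Check: 647 · 709 = 458723.

709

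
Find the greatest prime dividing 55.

11

55 = 5 · 11
11 is prime.
So 55 = 5 · 11; the largest prime factor is 11.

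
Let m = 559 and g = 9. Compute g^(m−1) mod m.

9^1 ≡ 9 (mod 559)
9^2 ≡ 9^2 = 81 ≡ 81 (mod 559)
9^4 ≡ 81^2 = 6561 ≡ 412 (mod 559)
9^8 ≡ 412^2 = 169744 ≡ 367 (mod 559)
9^16 ≡ 367^2 = 134689 ≡ 529 (mod 559)
9^32 ≡ 529^2 = 279841 ≡ 341 (mod 559)
9^64 ≡ 341^2 = 116281 ≡ 9 (mod 559)
9^128 ≡ 9^2 = 81 ≡ 81 (mod 559)
9^256 ≡ 81^2 = 6561 ≡ 412 (mod 559)
9^512 ≡ 412^2 = 169744 ≡ 367 (mod 559)
558 = 512 + 32 + 8 + 4 + 2 in binary powers of 2.
So 9^558 ≡ 367 · 341 · 367 · 412 · 81 ≡ 274 (mod 559).
Since 274 ≠ 1, base 9 is a Fermat witness: 559 is composite.

274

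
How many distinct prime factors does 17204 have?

17204 = 2^2 · 4301
4301 = 11 · 391
391 = 17 · 23
17204 = 2^2 · 11 · 17 · 23, which has 4 distinct prime factors.

4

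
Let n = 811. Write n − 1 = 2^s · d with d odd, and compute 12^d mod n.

811 − 1 = 810 = 2^1 · 405, so d = 405.
12^1 ≡ 12 (mod 811)
12^2 ≡ 12^2 = 144 ≡ 144 (mod 811)
12^4 ≡ 144^2 = 20736 ≡ 461 (mod 811)
12^8 ≡ 461^2 = 212521 ≡ 39 (mod 811)
12^16 ≡ 39^2 = 1521 ≡ 710 (mod 811)
12^32 ≡ 710^2 = 504100 ≡ 469 (mod 811)
12^64 ≡ 469^2 = 219961 ≡ 180 (mod 811)
12^128 ≡ 180^2 = 32400 ≡ 771 (mod 811)
12^256 ≡ 771^2 = 594441 ≡ 789 (mod 811)
405 = 256 + 128 + 16 + 4 + 1 in binary powers of 2.
So 12^405 ≡ 789 · 771 · 710 · 461 · 12 ≡ 810 (mod 811).
Since 12^d ≡ 810 (mod 811), base 12 does not prove 811 composite.

810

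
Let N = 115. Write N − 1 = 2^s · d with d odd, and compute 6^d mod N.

115 − 1 = 114 = 2^1 · 57, so d = 57.
6^1 ≡ 6 (mod 115)
6^2 ≡ 6^2 = 36 ≡ 36 (mod 115)
6^4 ≡ 36^2 = 1296 ≡ 31 (mod 115)
6^8 ≡ 31^2 = 961 ≡ 41 (mod 115)
6^16 ≡ 41^2 = 1681 ≡ 71 (mod 115)
6^32 ≡ 71^2 = 5041 ≡ 96 (mod 115)
57 = 32 + 16 + 8 + 1 in binary powers of 2.
So 6^57 ≡ 96 · 71 · 41 · 6 ≡ 36 (mod 115).
Squaring chain: 36; never reaches −1, so base 6 is a Miller–Rabin witness that 115 is composite.

36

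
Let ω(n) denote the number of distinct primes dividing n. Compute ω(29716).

29716 = 2^2 · 7429
7429 = 17 · 437
437 = 19 · 23
29716 = 2^2 · 17 · 19 · 23, which has 4 distinct prime factors.

4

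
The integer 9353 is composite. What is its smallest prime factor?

47

9353 is odd.
Digit sum 20, not divisible by 3.
Ends in 3: not divisible by 5.
7: 9353 = 7·1336 + 1
11: 9353 = 11·850 + 3
13: 9353 = 13·719 + 6
17: 9353 = 17·550 + 3
19: 9353 = 19·492 + 5
23: 9353 = 23·406 + 15
29: 9353 = 29·322 + 15
31: 9353 = 31·301 + 22
37: 9353 = 37·252 + 29
41: 9353 = 41·228 + 5
43: 9353 = 43·217 + 22
47: 9353 = 47·199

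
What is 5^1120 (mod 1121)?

5^1 ≡ 5 (mod 1121)
5^2 ≡ 5^2 = 25 ≡ 25 (mod 1121)
5^4 ≡ 25^2 = 625 ≡ 625 (mod 1121)
5^8 ≡ 625^2 = 390625 ≡ 517 (mod 1121)
5^16 ≡ 517^2 = 267289 ≡ 491 (mod 1121)
5^32 ≡ 491^2 = 241081 ≡ 66 (mod 1121)
5^64 ≡ 66^2 = 4356 ≡ 993 (mod 1121)
5^128 ≡ 993^2 = 986049 ≡ 690 (mod 1121)
5^256 ≡ 690^2 = 476100 ≡ 796 (mod 1121)
5^512 ≡ 796^2 = 633616 ≡ 251 (mod 1121)
5^1024 ≡ 251^2 = 63001 ≡ 225 (mod 1121)
1120 = 1024 + 64 + 32 in binary powers of 2.
So 5^1120 ≡ 225 · 993 · 66 ≡ 416 (mod 1121).
Since 416 ≠ 1, base 5 is a Fermat witness: 1121 is composite.

416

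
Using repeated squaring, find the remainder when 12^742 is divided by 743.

1

12^1 ≡ 12 (mod 743)
12^2 ≡ 12^2 = 144 ≡ 144 (mod 743)
12^4 ≡ 144^2 = 20736 ≡ 675 (mod 743)
12^8 ≡ 675^2 = 455625 ≡ 166 (mod 743)
12^16 ≡ 166^2 = 27556 ≡ 65 (mod 743)
12^32 ≡ 65^2 = 4225 ≡ 510 (mod 743)
12^64 ≡ 510^2 = 260100 ≡ 50 (mod 743)
12^128 ≡ 50^2 = 2500 ≡ 271 (mod 743)
12^256 ≡ 271^2 = 73441 ≡ 627 (mod 743)
12^512 ≡ 627^2 = 393129 ≡ 82 (mod 743)
742 = 512 + 128 + 64 + 32 + 4 + 2 in binary powers of 2.
So 12^742 ≡ 82 · 271 · 50 · 510 · 675 · 144 ≡ 1 (mod 743).
Since the result is 1, base 12 gives no evidence that 743 is composite.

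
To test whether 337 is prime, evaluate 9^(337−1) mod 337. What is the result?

9^1 ≡ 9 (mod 337)
9^2 ≡ 9^2 = 81 ≡ 81 (mod 337)
9^4 ≡ 81^2 = 6561 ≡ 158 (mod 337)
9^8 ≡ 158^2 = 24964 ≡ 26 (mod 337)
9^16 ≡ 26^2 = 676 ≡ 2 (mod 337)
9^32 ≡ 2^2 = 4 ≡ 4 (mod 337)
9^64 ≡ 4^2 = 16 ≡ 16 (mod 337)
9^128 ≡ 16^2 = 256 ≡ 256 (mod 337)
9^256 ≡ 256^2 = 65536 ≡ 158 (mod 337)
336 = 256 + 64 + 16 in binary powers of 2.
So 9^336 ≡ 158 · 16 · 2 ≡ 1 (mod 337).
Since the result is 1, base 9 gives no evidence that 337 is composite.

1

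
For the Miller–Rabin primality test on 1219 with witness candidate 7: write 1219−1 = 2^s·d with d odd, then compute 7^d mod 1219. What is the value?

1219 − 1 = 1218 = 2^1 · 609, so d = 609.
7^1 ≡ 7 (mod 1219)
7^2 ≡ 7^2 = 49 ≡ 49 (mod 1219)
7^4 ≡ 49^2 = 2401 ≡ 1182 (mod 1219)
7^8 ≡ 1182^2 = 1397124 ≡ 150 (mod 1219)
7^16 ≡ 150^2 = 22500 ≡ 558 (mod 1219)
7^32 ≡ 558^2 = 311364 ≡ 519 (mod 1219)
7^64 ≡ 519^2 = 269361 ≡ 1181 (mod 1219)
7^128 ≡ 1181^2 = 1394761 ≡ 225 (mod 1219)
7^256 ≡ 225^2 = 50625 ≡ 646 (mod 1219)
7^512 ≡ 646^2 = 417316 ≡ 418 (mod 1219)
609 = 512 + 64 + 32 + 1 in binary powers of 2.
So 7^609 ≡ 418 · 1181 · 519 · 7 ≡ 888 (mod 1219).
Squaring chain: 888; never reaches −1, so base 7 is a Miller–Rabin witness that 1219 is composite.

888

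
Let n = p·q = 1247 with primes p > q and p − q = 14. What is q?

29

Since p = q + 14, we have 1247 = q(q + 14), so q² + 14q − 1247 = 0.
Discriminant: 14² + 4·1247 = 196 + 4988 = 5184; √5184 = 72.
q = (−14 + 72)/2 = 29, and p = q + 14 = 43.
Check: 29 · 43 = 1247.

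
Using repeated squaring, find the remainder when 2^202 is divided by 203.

93

2^1 ≡ 2 (mod 203)
2^2 ≡ 2^2 = 4 ≡ 4 (mod 203)
2^4 ≡ 4^2 = 16 ≡ 16 (mod 203)
2^8 ≡ 16^2 = 256 ≡ 53 (mod 203)
2^16 ≡ 53^2 = 2809 ≡ 170 (mod 203)
2^32 ≡ 170^2 = 28900 ≡ 74 (mod 203)
2^64 ≡ 74^2 = 5476 ≡ 198 (mod 203)
2^128 ≡ 198^2 = 39204 ≡ 25 (mod 203)
202 = 128 + 64 + 8 + 2 in binary powers of 2.
So 2^202 ≡ 25 · 198 · 53 · 4 ≡ 93 (mod 203).
Since 93 ≠ 1, base 2 is a Fermat witness: 203 is composite.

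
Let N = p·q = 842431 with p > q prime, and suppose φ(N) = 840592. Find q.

φ(n) = (p−1)(q−1) = n − (p+q) + 1, so p + q = 842431 − 840592 + 1 = 1840.
p and q are the roots of t² − 1840t + 842431 = 0.
Discriminant: 1840² − 4·842431 = 3385600 − 3369724 = 15876; √15876 = 126.
q = (1840 − 126)/2 = 857, p = (1840 + 126)/2 = 983.
Check: 857 · 983 = 842431.

857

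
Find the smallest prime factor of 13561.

13561 is odd.
Digit sum 16, not divisible by 3.
Ends in 1: not divisible by 5.
7: 13561 = 7·1937 + 2
11: 13561 = 11·1232 + 9
13: 13561 = 13·1043 + 2
17: 13561 = 17·797 + 12
19: 13561 = 19·713 + 14
23: 13561 = 23·589 + 14
29: 13561 = 29·467 + 18
31: 13561 = 31·437 + 14
37: 13561 = 37·366 + 19
41: 13561 = 41·330 + 31
43: 13561 = 43·315 + 16
47: 13561 = 47·288 + 25
53: 13561 = 53·255 + 46
59: 13561 = 59·229 + 50
61: 13561 = 61·222 + 19
67: 13561 = 67·202 + 27
71: 13561 = 71·191

71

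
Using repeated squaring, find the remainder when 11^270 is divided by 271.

1

11^1 ≡ 11 (mod 271)
11^2 ≡ 11^2 = 121 ≡ 121 (mod 271)
11^4 ≡ 121^2 = 14641 ≡ 7 (mod 271)
11^8 ≡ 7^2 = 49 ≡ 49 (mod 271)
11^16 ≡ 49^2 = 2401 ≡ 233 (mod 271)
11^32 ≡ 233^2 = 54289 ≡ 89 (mod 271)
11^64 ≡ 89^2 = 7921 ≡ 62 (mod 271)
11^128 ≡ 62^2 = 3844 ≡ 50 (mod 271)
11^256 ≡ 50^2 = 2500 ≡ 61 (mod 271)
270 = 256 + 8 + 4 + 2 in binary powers of 2.
So 11^270 ≡ 61 · 49 · 7 · 121 ≡ 1 (mod 271).
Since the result is 1, base 11 gives no evidence that 271 is composite.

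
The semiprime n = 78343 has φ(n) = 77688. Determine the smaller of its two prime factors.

157

φ(n) = (p−1)(q−1) = n − (p+q) + 1, so p + q = 78343 − 77688 + 1 = 656.
p and q are the roots of t² − 656t + 78343 = 0.
Discriminant: 656² − 4·78343 = 430336 − 313372 = 116964; √116964 = 342.
q = (656 − 342)/2 = 157, p = (656 + 342)/2 = 499.
Check: 157 · 499 = 78343.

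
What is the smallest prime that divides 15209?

67

15209 is odd.
Digit sum 17, not divisible by 3.
Ends in 9: not divisible by 5.
7: 15209 = 7·2172 + 5
11: 15209 = 11·1382 + 7
13: 15209 = 13·1169 + 12
17: 15209 = 17·894 + 11
19: 15209 = 19·800 + 9
23: 15209 = 23·661 + 6
29: 15209 = 29·524 + 13
31: 15209 = 31·490 + 19
37: 15209 = 37·411 + 2
41: 15209 = 41·370 + 39
43: 15209 = 43·353 + 30
47: 15209 = 47·323 + 28
53: 15209 = 53·286 + 51
59: 15209 = 59·257 + 46
61: 15209 = 61·249 + 20
67: 15209 = 67·227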